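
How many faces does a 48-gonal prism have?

A prism on an n-gon has two n-gon bases and n rectangular sides: V = 2·48 = 96, E = 3·48 = 144, F = 48 + 2 = 50.

50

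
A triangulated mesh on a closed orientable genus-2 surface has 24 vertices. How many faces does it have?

52

χ = 2 − 2·2 = -2, and every face is a triangle so 3F = 2E.
V − E + F = -2 with E = 3F/2 gives 24 − (3/2 − 1)·F = -2, so F = 52 and E = 78.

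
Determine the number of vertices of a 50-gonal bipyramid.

52

A bipyramid over an n-gon has 2n triangular faces and n + 2 vertices: V = 50 + 2 = 52, E = 3·50 = 150, F = 2·50 = 100.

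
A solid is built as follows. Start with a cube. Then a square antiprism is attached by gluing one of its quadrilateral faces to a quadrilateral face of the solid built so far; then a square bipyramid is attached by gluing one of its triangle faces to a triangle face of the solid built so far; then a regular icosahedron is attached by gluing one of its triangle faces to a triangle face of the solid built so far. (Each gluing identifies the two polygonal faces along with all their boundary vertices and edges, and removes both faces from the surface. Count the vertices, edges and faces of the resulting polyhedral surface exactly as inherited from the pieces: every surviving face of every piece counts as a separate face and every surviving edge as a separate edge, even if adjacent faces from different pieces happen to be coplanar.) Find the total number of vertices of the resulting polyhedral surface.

A cube: V=8, E=12, F=6.
Attach a square antiprism (V=8, E=16, F=10) along a 4-gon: merge 4 vertices and 4 edges, delete both glued faces → V=12, E=24, F=14.
Attach a square bipyramid (V=6, E=12, F=8) along a 3-gon: merge 3 vertices and 3 edges, delete both glued faces → V=15, E=33, F=20.
Attach a regular icosahedron (V=12, E=30, F=20) along a 3-gon: merge 3 vertices and 3 edges, delete both glued faces → V=24, E=60, F=38.
Check: V − E + F = 24 − 60 + 38 = 2.

24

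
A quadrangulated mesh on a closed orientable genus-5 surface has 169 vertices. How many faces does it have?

177

χ = 2 − 2·5 = -8, and every face is a square so 4F = 2E.
V − E + F = -8 with E = 4F/2 gives 169 − (4/2 − 1)·F = -8, so F = 177 and E = 354.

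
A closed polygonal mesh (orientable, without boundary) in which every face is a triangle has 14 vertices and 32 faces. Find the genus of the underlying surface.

2

Every face is a triangle, so 2E = 3·32 = 96, giving E = 48.
χ = V − E + F = 14 − 48 + 32 = -2.
For a closed orientable surface χ = 2 − 2g, so g = (2 − (-2))/2 = 2.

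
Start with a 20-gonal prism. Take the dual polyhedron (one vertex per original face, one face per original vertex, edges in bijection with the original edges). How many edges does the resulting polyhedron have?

The base solid has V = 40, E = 60, F = 22.
The dual swaps V and F and preserves E: V′ = F = 22, E′ = E = 60, F′ = V = 40.

60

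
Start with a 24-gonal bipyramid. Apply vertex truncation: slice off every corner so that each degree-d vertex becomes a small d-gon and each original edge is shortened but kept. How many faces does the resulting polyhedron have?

The base solid has V = 26, E = 72, F = 48.
Truncation replaces each original edge-end by a new vertex, so V′ = 2E = 144.
Each original edge survives, and each old vertex of degree d contributes d new edges; summing degrees gives Σd = 2E, so E′ = E + 2E = 3E = 216.
Each original face survives and each original vertex becomes one new face: F′ = F + V = 74.

74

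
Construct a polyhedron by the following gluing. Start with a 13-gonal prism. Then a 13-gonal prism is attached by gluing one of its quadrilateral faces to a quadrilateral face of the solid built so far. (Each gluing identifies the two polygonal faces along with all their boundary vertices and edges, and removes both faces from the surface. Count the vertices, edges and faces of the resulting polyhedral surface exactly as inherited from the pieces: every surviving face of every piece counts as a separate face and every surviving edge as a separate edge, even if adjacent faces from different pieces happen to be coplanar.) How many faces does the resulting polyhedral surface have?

A 13-gonal prism: V=26, E=39, F=15.
Attach a 13-gonal prism (V=26, E=39, F=15) along a 4-gon: merge 4 vertices and 4 edges, delete both glued faces → V=48, E=74, F=28.
Check: V − E + F = 48 − 74 + 28 = 2.

28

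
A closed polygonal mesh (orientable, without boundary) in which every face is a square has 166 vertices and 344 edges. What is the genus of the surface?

Every face is a square and each edge borders two faces, so 4F = 2·344, giving F = 172.
χ = V − E + F = 166 − 344 + 172 = -6.
For a closed orientable surface χ = 2 − 2g, so g = (2 − (-6))/2 = 4.

4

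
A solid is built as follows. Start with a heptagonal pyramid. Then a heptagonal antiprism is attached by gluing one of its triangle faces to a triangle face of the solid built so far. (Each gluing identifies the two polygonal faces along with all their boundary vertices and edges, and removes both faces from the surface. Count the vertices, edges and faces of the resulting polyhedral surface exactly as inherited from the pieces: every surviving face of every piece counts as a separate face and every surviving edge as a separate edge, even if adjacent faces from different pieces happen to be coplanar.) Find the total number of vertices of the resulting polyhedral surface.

19

A heptagonal pyramid: V=8, E=14, F=8.
Attach a heptagonal antiprism (V=14, E=28, F=16) along a 3-gon: merge 3 vertices and 3 edges, delete both glued faces → V=19, E=39, F=22.
Check: V − E + F = 19 − 39 + 22 = 2.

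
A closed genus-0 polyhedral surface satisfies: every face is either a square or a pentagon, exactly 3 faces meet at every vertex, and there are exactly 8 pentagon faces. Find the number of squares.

Let x be the number of squares; then F = 8 + x.
Edge–face incidences: 2E = 5·8 + 4·x = 40 + 4x.
Every vertex has degree 3, so 3V = 2E.
Euler: V − E + F = 2 ⇒ (2E)/3 − E + (8 + x) = 2.
Multiply by 6: 2·(2E) − 3·(2E) + 6·(8 + x) = 12, i.e. 48 + 6x − (40 + 4x) = 12.
Collecting terms: 2x + 8 = 12, so 2x = 4, so x = 2.
Then 2E = 40 + 4·2 = 48, so E = 24, V = 2E/3 = 16, F = 8 + 2 = 10.

2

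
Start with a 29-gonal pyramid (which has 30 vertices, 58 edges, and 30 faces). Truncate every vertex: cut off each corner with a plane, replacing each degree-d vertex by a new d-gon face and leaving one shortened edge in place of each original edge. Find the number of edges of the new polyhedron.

174

Truncation replaces each original edge-end by a new vertex, so V′ = 2E = 116.
Each original edge survives, and each old vertex of degree d contributes d new edges; summing degrees gives Σd = 2E, so E′ = E + 2E = 3E = 174.
Each original face survives and each original vertex becomes one new face: F′ = F + V = 60.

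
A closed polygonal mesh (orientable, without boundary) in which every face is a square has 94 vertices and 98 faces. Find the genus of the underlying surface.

Every face is a square, so 2E = 4·98 = 392, giving E = 196.
χ = V − E + F = 94 − 196 + 98 = -4.
For a closed orientable surface χ = 2 − 2g, so g = (2 − (-4))/2 = 3.

3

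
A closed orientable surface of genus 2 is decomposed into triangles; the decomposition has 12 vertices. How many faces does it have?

χ = 2 − 2·2 = -2, and every face is a triangle so 3F = 2E.
V − E + F = -2 with E = 3F/2 gives 12 − (3/2 − 1)·F = -2, so F = 28 and E = 42.

28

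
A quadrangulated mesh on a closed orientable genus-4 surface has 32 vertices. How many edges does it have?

χ = 2 − 2·4 = -6, and every face is a square so 4F = 2E.
V − E + F = -6 with E = 4F/2 gives 32 − (4/2 − 1)·F = -6, so F = 38 and E = 76.

76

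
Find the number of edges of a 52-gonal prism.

A prism on an n-gon has two n-gon bases and n rectangular sides: V = 2·52 = 104, E = 3·52 = 156, F = 52 + 2 = 54.

156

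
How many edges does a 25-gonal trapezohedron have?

The n-trapezohedron (dual of the n-antiprism) has V = 2·25 + 2 = 52, E = 4·25 = 100, F = 2·25 = 50.
Check: V − E + F = 52 − 100 + 50 = 2.

100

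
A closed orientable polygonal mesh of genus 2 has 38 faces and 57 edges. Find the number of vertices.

For a closed orientable surface of genus 2, χ = 2 − 2·2 = -2.
V = -2 + E − F = -2 + 57 − 38 = 17.

17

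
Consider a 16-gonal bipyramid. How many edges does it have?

48

A bipyramid over an n-gon has 2n triangular faces and n + 2 vertices: V = 16 + 2 = 18, E = 3·16 = 48, F = 2·16 = 32.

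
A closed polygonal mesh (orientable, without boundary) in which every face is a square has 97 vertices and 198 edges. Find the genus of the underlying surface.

2

Every face is a square and each edge borders two faces, so 4F = 2·198, giving F = 99.
χ = V − E + F = 97 − 198 + 99 = -2.
For a closed orientable surface χ = 2 − 2g, so g = (2 − (-2))/2 = 2.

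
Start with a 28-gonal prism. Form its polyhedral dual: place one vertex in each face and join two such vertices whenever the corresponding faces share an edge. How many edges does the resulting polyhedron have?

The base solid has V = 56, E = 84, F = 30.
The dual swaps V and F and preserves E: V′ = F = 30, E′ = E = 84, F′ = V = 56.

84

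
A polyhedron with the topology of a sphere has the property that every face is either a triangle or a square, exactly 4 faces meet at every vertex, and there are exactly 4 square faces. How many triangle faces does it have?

Let x be the number of triangles; then F = 4 + x.
Edge–face incidences: 2E = 4·4 + 3·x = 16 + 3x.
Every vertex has degree 4, so 4V = 2E.
Euler: V − E + F = 2 ⇒ (2E)/4 − E + (4 + x) = 2.
Multiply by 8: 2·(2E) − 4·(2E) + 8·(4 + x) = 16, i.e. 32 + 8x − 2·(16 + 3x) = 16.
Collecting terms: 2x = 16, so x = 8.
Then 2E = 16 + 3·8 = 40, so E = 20, V = 2E/4 = 10, F = 4 + 8 = 12.

8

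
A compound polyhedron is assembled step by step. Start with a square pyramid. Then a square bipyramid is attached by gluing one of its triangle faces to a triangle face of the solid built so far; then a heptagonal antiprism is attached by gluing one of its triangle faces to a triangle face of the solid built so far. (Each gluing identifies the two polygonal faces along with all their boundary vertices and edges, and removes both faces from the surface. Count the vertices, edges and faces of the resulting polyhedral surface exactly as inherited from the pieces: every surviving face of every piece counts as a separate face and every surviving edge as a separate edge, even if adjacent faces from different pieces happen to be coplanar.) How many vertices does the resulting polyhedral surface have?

19

A square pyramid: V=5, E=8, F=5.
Attach a square bipyramid (V=6, E=12, F=8) along a 3-gon: merge 3 vertices and 3 edges, delete both glued faces → V=8, E=17, F=11.
Attach a heptagonal antiprism (V=14, E=28, F=16) along a 3-gon: merge 3 vertices and 3 edges, delete both glued faces → V=19, E=42, F=25.
Check: V − E + F = 19 − 42 + 25 = 2.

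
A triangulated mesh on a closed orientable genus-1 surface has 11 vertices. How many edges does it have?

χ = 2 − 2·1 = 0, and every face is a triangle so 3F = 2E.
V − E + F = 0 with E = 3F/2 gives 11 − (3/2 − 1)·F = 0, so F = 22 and E = 33.

33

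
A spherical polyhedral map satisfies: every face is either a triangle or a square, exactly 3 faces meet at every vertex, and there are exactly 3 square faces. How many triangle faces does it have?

Let x be the number of triangles; then F = 3 + x.
Edge–face incidences: 2E = 4·3 + 3·x = 12 + 3x.
Every vertex has degree 3, so 3V = 2E.
Euler: V − E + F = 2 ⇒ (2E)/3 − E + (3 + x) = 2.
Multiply by 6: 2·(2E) − 3·(2E) + 6·(3 + x) = 12, i.e. 18 + 6x − (12 + 3x) = 12.
Collecting terms: 3x + 6 = 12, so 3x = 6, so x = 2.
Then 2E = 12 + 3·2 = 18, so E = 9, V = 2E/3 = 6, F = 3 + 2 = 5.

2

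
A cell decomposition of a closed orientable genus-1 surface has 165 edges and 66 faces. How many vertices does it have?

For a closed orientable surface of genus 1, χ = 2 − 2·1 = 0.
V = 0 + E − F = 0 + 165 − 66 = 99.

99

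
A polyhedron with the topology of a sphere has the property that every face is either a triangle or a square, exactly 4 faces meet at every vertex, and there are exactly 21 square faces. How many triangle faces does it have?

8

Let x be the number of triangles; then F = 21 + x.
Edge–face incidences: 2E = 4·21 + 3·x = 84 + 3x.
Every vertex has degree 4, so 4V = 2E.
Euler: V − E + F = 2 ⇒ (2E)/4 − E + (21 + x) = 2.
Multiply by 8: 2·(2E) − 4·(2E) + 8·(21 + x) = 16, i.e. 168 + 8x − 2·(84 + 3x) = 16.
Collecting terms: 2x = 16, so x = 8.
Then 2E = 84 + 3·8 = 108, so E = 54, V = 2E/4 = 27, F = 21 + 8 = 29.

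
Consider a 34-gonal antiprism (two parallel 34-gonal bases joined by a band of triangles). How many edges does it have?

An antiprism on an n-gon has two n-gon caps and 2n triangles: V = 2·34 = 68, E = 4·34 = 136, F = 2·34 + 2 = 70.

136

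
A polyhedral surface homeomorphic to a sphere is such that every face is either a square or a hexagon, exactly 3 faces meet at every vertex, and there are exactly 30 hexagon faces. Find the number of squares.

6

Let x be the number of squares; then F = 30 + x.
Edge–face incidences: 2E = 6·30 + 4·x = 180 + 4x.
Every vertex has degree 3, so 3V = 2E.
Euler: V − E + F = 2 ⇒ (2E)/3 − E + (30 + x) = 2.
Multiply by 6: 2·(2E) − 3·(2E) + 6·(30 + x) = 12, i.e. 180 + 6x − (180 + 4x) = 12.
Collecting terms: 2x = 12, so x = 6.
Then 2E = 180 + 4·6 = 204, so E = 102, V = 2E/3 = 68, F = 30 + 6 = 36.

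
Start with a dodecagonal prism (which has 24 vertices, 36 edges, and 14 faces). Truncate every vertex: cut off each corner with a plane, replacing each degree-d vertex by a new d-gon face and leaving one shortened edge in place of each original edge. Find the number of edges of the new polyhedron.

108

Truncation replaces each original edge-end by a new vertex, so V′ = 2E = 72.
Each original edge survives, and each old vertex of degree d contributes d new edges; summing degrees gives Σd = 2E, so E′ = E + 2E = 3E = 108.
Each original face survives and each original vertex becomes one new face: F′ = F + V = 38.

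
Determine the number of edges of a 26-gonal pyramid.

A pyramid on an n-gon base has one n-gon and n triangles: V = 26 + 1 = 27, E = 2·26 = 52, F = 26 + 1 = 27.

52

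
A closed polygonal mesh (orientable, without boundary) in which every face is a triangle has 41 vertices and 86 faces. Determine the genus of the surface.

2

Every face is a triangle, so 2E = 3·86 = 258, giving E = 129.
χ = V − E + F = 41 − 129 + 86 = -2.
For a closed orientable surface χ = 2 − 2g, so g = (2 − (-2))/2 = 2.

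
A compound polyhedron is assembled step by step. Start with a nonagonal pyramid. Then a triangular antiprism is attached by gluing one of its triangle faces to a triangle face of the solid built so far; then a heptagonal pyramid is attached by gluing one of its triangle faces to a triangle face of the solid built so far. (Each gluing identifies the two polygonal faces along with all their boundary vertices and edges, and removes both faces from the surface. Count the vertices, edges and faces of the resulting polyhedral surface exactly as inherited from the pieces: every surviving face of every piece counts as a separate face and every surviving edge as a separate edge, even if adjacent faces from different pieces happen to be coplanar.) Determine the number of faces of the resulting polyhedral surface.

22

A nonagonal pyramid: V=10, E=18, F=10.
Attach a triangular antiprism (V=6, E=12, F=8) along a 3-gon: merge 3 vertices and 3 edges, delete both glued faces → V=13, E=27, F=16.
Attach a heptagonal pyramid (V=8, E=14, F=8) along a 3-gon: merge 3 vertices and 3 edges, delete both glued faces → V=18, E=38, F=22.
Check: V − E + F = 18 − 38 + 22 = 2.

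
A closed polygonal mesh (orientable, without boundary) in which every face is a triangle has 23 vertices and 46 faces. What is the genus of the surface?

Every face is a triangle, so 2E = 3·46 = 138, giving E = 69.
χ = V − E + F = 23 − 69 + 46 = 0.
For a closed orientable surface χ = 2 − 2g, so g = (2 − (0))/2 = 1.

1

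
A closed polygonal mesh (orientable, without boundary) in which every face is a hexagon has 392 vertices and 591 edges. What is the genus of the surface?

2

Every face is a hexagon and each edge borders two faces, so 6F = 2·591, giving F = 197.
χ = V − E + F = 392 − 591 + 197 = -2.
For a closed orientable surface χ = 2 − 2g, so g = (2 − (-2))/2 = 2.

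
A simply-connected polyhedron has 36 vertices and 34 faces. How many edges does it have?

68

Here V − E + F = 2.
E = V + F − (2) = 36 + 34 − (2) = 68.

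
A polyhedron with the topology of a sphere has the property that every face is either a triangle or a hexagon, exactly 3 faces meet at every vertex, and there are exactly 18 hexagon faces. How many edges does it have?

60

Let x be the number of triangles; then F = 18 + x.
Edge–face incidences: 2E = 6·18 + 3·x = 108 + 3x.
Every vertex has degree 3, so 3V = 2E.
Euler: V − E + F = 2 ⇒ (2E)/3 − E + (18 + x) = 2.
Multiply by 6: 2·(2E) − 3·(2E) + 6·(18 + x) = 12, i.e. 108 + 6x − (108 + 3x) = 12.
Collecting terms: 3x = 12, so x = 4.
Then 2E = 108 + 3·4 = 120, so E = 60, V = 2E/3 = 40, F = 18 + 4 = 22.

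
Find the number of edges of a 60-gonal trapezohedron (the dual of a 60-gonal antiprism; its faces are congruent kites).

The n-trapezohedron (dual of the n-antiprism) has V = 2·60 + 2 = 122, E = 4·60 = 240, F = 2·60 = 120.
Check: V − E + F = 122 − 240 + 120 = 2.

240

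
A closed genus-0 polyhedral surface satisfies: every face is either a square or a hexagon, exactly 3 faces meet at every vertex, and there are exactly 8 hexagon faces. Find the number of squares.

6

Let x be the number of squares; then F = 8 + x.
Edge–face incidences: 2E = 6·8 + 4·x = 48 + 4x.
Every vertex has degree 3, so 3V = 2E.
Euler: V − E + F = 2 ⇒ (2E)/3 − E + (8 + x) = 2.
Multiply by 6: 2·(2E) − 3·(2E) + 6·(8 + x) = 12, i.e. 48 + 6x − (48 + 4x) = 12.
Collecting terms: 2x = 12, so x = 6.
Then 2E = 48 + 4·6 = 72, so E = 36, V = 2E/3 = 24, F = 8 + 6 = 14.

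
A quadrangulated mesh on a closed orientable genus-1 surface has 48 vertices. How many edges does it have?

χ = 2 − 2·1 = 0, and every face is a square so 4F = 2E.
V − E + F = 0 with E = 4F/2 gives 48 − (4/2 − 1)·F = 0, so F = 48 and E = 96.

96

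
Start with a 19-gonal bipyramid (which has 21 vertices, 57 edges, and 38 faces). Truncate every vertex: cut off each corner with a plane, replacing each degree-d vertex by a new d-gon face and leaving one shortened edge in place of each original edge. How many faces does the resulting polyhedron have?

Truncation replaces each original edge-end by a new vertex, so V′ = 2E = 114.
Each original edge survives, and each old vertex of degree d contributes d new edges; summing degrees gives Σd = 2E, so E′ = E + 2E = 3E = 171.
Each original face survives and each original vertex becomes one new face: F′ = F + V = 59.

59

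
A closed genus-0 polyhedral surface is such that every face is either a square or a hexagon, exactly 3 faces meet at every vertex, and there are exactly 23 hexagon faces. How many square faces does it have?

Let x be the number of squares; then F = 23 + x.
Edge–face incidences: 2E = 6·23 + 4·x = 138 + 4x.
Every vertex has degree 3, so 3V = 2E.
Euler: V − E + F = 2 ⇒ (2E)/3 − E + (23 + x) = 2.
Multiply by 6: 2·(2E) − 3·(2E) + 6·(23 + x) = 12, i.e. 138 + 6x − (138 + 4x) = 12.
Collecting terms: 2x = 12, so x = 6.
Then 2E = 138 + 4·6 = 162, so E = 81, V = 2E/3 = 54, F = 23 + 6 = 29.

6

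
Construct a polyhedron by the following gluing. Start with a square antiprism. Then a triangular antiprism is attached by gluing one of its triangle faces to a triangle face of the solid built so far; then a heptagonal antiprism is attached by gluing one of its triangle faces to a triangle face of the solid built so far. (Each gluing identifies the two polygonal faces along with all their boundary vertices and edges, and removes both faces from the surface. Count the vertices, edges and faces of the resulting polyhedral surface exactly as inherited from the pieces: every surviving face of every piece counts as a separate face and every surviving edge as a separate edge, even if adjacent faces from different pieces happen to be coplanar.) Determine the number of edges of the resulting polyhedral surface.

50

A square antiprism: V=8, E=16, F=10.
Attach a triangular antiprism (V=6, E=12, F=8) along a 3-gon: merge 3 vertices and 3 edges, delete both glued faces → V=11, E=25, F=16.
Attach a heptagonal antiprism (V=14, E=28, F=16) along a 3-gon: merge 3 vertices and 3 edges, delete both glued faces → V=22, E=50, F=30.
Check: V − E + F = 22 − 50 + 30 = 2.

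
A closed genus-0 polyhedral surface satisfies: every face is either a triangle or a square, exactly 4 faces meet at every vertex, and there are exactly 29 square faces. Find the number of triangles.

Let x be the number of triangles; then F = 29 + x.
Edge–face incidences: 2E = 4·29 + 3·x = 116 + 3x.
Every vertex has degree 4, so 4V = 2E.
Euler: V − E + F = 2 ⇒ (2E)/4 − E + (29 + x) = 2.
Multiply by 8: 2·(2E) − 4·(2E) + 8·(29 + x) = 16, i.e. 232 + 8x − 2·(116 + 3x) = 16.
Collecting terms: 2x = 16, so x = 8.
Then 2E = 116 + 3·8 = 140, so E = 70, V = 2E/4 = 35, F = 29 + 8 = 37.

8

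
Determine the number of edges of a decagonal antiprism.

40

An antiprism on an n-gon has two n-gon caps and 2n triangles: V = 2·10 = 20, E = 4·10 = 40, F = 2·10 + 2 = 22.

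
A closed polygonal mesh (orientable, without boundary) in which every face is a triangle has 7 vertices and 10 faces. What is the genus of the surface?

Every face is a triangle, so 2E = 3·10 = 30, giving E = 15.
χ = V − E + F = 7 − 15 + 10 = 2.
For a closed orientable surface χ = 2 − 2g, so g = (2 − (2))/2 = 0.

0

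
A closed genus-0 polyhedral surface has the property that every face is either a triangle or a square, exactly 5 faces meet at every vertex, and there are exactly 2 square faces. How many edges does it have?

Let x be the number of triangles; then F = 2 + x.
Edge–face incidences: 2E = 4·2 + 3·x = 8 + 3x.
Every vertex has degree 5, so 5V = 2E.
Euler: V − E + F = 2 ⇒ (2E)/5 − E + (2 + x) = 2.
Multiply by 10: 2·(2E) − 5·(2E) + 10·(2 + x) = 20, i.e. 20 + 10x − 3·(8 + 3x) = 20.
Collecting terms: x − 4 = 20, so x = 24.
Then 2E = 8 + 3·24 = 80, so E = 40, V = 2E/5 = 16, F = 2 + 24 = 26.

40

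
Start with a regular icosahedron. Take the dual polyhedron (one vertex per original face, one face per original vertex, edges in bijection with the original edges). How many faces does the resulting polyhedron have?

12

The base solid has V = 12, E = 30, F = 20.
The dual swaps V and F and preserves E: V′ = F = 20, E′ = E = 30, F′ = V = 12.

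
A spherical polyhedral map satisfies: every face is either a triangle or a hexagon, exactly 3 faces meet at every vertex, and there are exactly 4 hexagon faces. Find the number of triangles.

4

Let x be the number of triangles; then F = 4 + x.
Edge–face incidences: 2E = 6·4 + 3·x = 24 + 3x.
Every vertex has degree 3, so 3V = 2E.
Euler: V − E + F = 2 ⇒ (2E)/3 − E + (4 + x) = 2.
Multiply by 6: 2·(2E) − 3·(2E) + 6·(4 + x) = 12, i.e. 24 + 6x − (24 + 3x) = 12.
Collecting terms: 3x = 12, so x = 4.
Then 2E = 24 + 3·4 = 36, so E = 18, V = 2E/3 = 12, F = 4 + 4 = 8.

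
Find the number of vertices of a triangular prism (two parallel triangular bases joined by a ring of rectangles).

A prism on an n-gon has two n-gon bases and n rectangular sides: V = 2·3 = 6, E = 3·3 = 9, F = 3 + 2 = 5.

6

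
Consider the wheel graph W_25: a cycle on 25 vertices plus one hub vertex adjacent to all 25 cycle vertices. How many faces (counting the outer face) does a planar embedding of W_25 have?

26

W_25 has V = 25 + 1 = 26 vertices and E = 2·25 = 50 edges.
By Euler's formula F = 2 − V + E = 2 − 26 + 50 = 26.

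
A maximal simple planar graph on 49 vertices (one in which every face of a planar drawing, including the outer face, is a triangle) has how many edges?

In a plane triangulation 3F = 2E and V − E + F = 2, so E = 3V − 6 = 3·49 − 6 = 141.

141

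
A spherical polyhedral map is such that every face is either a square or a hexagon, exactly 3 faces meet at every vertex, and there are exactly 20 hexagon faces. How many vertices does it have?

48

Let x be the number of squares; then F = 20 + x.
Edge–face incidences: 2E = 6·20 + 4·x = 120 + 4x.
Every vertex has degree 3, so 3V = 2E.
Euler: V − E + F = 2 ⇒ (2E)/3 − E + (20 + x) = 2.
Multiply by 6: 2·(2E) − 3·(2E) + 6·(20 + x) = 12, i.e. 120 + 6x − (120 + 4x) = 12.
Collecting terms: 2x = 12, so x = 6.
Then 2E = 120 + 4·6 = 144, so E = 72, V = 2E/3 = 48, F = 20 + 6 = 26.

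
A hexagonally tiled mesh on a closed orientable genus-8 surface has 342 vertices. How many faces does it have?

178

χ = 2 − 2·8 = -14, and every face is a hexagon so 6F = 2E.
V − E + F = -14 with E = 6F/2 gives 342 − (6/2 − 1)·F = -14, so F = 178 and E = 534.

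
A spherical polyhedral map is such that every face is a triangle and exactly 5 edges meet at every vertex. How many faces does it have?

Each face has 3 edges and each edge borders two faces, so 2E = 3F.
Each vertex has degree 5, so 5V = 2E and hence V = 3F/5.
Euler: V − E + F = 2 ⇒ (3F/5) − (3F/2) + F = 2.
Multiply by 10: (6 − 15 + 10)F = 20, i.e. 1F = 20.
So F = 20, E = 3·20/2 = 30, V = 3·20/5 = 12.

20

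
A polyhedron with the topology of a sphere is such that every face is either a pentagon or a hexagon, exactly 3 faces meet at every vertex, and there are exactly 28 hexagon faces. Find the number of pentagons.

12

Let x be the number of pentagons; then F = 28 + x.
Edge–face incidences: 2E = 6·28 + 5·x = 168 + 5x.
Every vertex has degree 3, so 3V = 2E.
Euler: V − E + F = 2 ⇒ (2E)/3 − E + (28 + x) = 2.
Multiply by 6: 2·(2E) − 3·(2E) + 6·(28 + x) = 12, i.e. 168 + 6x − (168 + 5x) = 12.
Collecting terms: x = 12.
Then 2E = 168 + 5·12 = 228, so E = 114, V = 2E/3 = 76, F = 28 + 12 = 40.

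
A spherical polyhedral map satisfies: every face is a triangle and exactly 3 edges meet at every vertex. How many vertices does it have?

Each face has 3 edges and each edge borders two faces, so 2E = 3F.
Each vertex has degree 3, so 3V = 2E and hence V = 3F/3.
Euler: V − E + F = 2 ⇒ (3F/3) − (3F/2) + F = 2.
Multiply by 6: (6 − 9 + 6)F = 12, i.e. 3F = 12.
So F = 4, E = 3·4/2 = 6, V = 3·4/3 = 4.

4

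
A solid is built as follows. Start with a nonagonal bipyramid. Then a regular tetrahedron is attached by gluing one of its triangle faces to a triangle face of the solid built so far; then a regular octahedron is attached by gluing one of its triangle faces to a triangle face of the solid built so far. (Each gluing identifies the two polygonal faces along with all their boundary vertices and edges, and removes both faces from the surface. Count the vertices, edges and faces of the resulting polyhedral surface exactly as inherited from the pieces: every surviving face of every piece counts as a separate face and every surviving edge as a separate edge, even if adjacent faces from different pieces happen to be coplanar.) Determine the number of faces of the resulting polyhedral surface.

A nonagonal bipyramid: V=11, E=27, F=18.
Attach a regular tetrahedron (V=4, E=6, F=4) along a 3-gon: merge 3 vertices and 3 edges, delete both glued faces → V=12, E=30, F=20.
Attach a regular octahedron (V=6, E=12, F=8) along a 3-gon: merge 3 vertices and 3 edges, delete both glued faces → V=15, E=39, F=26.
Check: V − E + F = 15 − 39 + 26 = 2.

26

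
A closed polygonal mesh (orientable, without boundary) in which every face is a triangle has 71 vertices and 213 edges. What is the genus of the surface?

Every face is a triangle and each edge borders two faces, so 3F = 2·213, giving F = 142.
χ = V − E + F = 71 − 213 + 142 = 0.
For a closed orientable surface χ = 2 − 2g, so g = (2 − (0))/2 = 1.

1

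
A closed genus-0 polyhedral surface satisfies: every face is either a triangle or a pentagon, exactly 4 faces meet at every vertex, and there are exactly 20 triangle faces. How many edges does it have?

Let x be the number of pentagons; then F = 20 + x.
Edge–face incidences: 2E = 3·20 + 5·x = 60 + 5x.
Every vertex has degree 4, so 4V = 2E.
Euler: V − E + F = 2 ⇒ (2E)/4 − E + (20 + x) = 2.
Multiply by 8: 2·(2E) − 4·(2E) + 8·(20 + x) = 16, i.e. 160 + 8x − 2·(60 + 5x) = 16.
Collecting terms: −2x + 40 = 16, so −2x = −24, so x = 12.
Then 2E = 60 + 5·12 = 120, so E = 60, V = 2E/4 = 30, F = 20 + 12 = 32.

60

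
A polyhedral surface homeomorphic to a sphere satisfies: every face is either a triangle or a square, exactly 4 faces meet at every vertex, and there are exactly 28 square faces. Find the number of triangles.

Let x be the number of triangles; then F = 28 + x.
Edge–face incidences: 2E = 4·28 + 3·x = 112 + 3x.
Every vertex has degree 4, so 4V = 2E.
Euler: V − E + F = 2 ⇒ (2E)/4 − E + (28 + x) = 2.
Multiply by 8: 2·(2E) − 4·(2E) + 8·(28 + x) = 16, i.e. 224 + 8x − 2·(112 + 3x) = 16.
Collecting terms: 2x = 16, so x = 8.
Then 2E = 112 + 3·8 = 136, so E = 68, V = 2E/4 = 34, F = 28 + 8 = 36.

8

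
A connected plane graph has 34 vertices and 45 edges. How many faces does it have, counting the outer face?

Euler's formula for a connected plane graph: V − E + F = 2, so F = 2 − 34 + 45 = 13.

13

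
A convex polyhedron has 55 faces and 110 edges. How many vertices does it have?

Here V − E + F = 2.
V = 2 + E − F = 2 + 110 − 55 = 57.

57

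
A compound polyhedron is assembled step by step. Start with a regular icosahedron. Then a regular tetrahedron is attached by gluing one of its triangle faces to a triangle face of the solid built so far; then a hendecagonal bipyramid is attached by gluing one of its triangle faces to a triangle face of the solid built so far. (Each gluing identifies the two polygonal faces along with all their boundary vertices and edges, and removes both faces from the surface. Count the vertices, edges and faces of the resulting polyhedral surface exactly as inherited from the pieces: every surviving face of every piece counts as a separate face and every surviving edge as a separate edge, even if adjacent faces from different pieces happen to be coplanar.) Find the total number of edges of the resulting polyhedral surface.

A regular icosahedron: V=12, E=30, F=20.
Attach a regular tetrahedron (V=4, E=6, F=4) along a 3-gon: merge 3 vertices and 3 edges, delete both glued faces → V=13, E=33, F=22.
Attach a hendecagonal bipyramid (V=13, E=33, F=22) along a 3-gon: merge 3 vertices and 3 edges, delete both glued faces → V=23, E=63, F=42.
Check: V − E + F = 23 − 63 + 42 = 2.

63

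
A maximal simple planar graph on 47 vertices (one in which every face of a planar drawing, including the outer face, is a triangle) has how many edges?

135

In a plane triangulation 3F = 2E and V − E + F = 2, so E = 3V − 6 = 3·47 − 6 = 135.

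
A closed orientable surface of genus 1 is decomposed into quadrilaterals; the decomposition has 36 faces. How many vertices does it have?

χ = 2 − 2·1 = 0, and every face is a square so 4F = 2E.
E = 4·36/2 = 72. Then V = 0 + E − F = 0 + 72 − 36 = 36.

36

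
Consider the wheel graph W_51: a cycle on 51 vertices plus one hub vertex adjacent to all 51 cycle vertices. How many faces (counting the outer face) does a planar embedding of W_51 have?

W_51 has V = 51 + 1 = 52 vertices and E = 2·51 = 102 edges.
By Euler's formula F = 2 − V + E = 2 − 52 + 102 = 52.

52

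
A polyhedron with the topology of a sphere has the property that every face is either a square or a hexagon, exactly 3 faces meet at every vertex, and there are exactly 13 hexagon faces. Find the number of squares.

6

Let x be the number of squares; then F = 13 + x.
Edge–face incidences: 2E = 6·13 + 4·x = 78 + 4x.
Every vertex has degree 3, so 3V = 2E.
Euler: V − E + F = 2 ⇒ (2E)/3 − E + (13 + x) = 2.
Multiply by 6: 2·(2E) − 3·(2E) + 6·(13 + x) = 12, i.e. 78 + 6x − (78 + 4x) = 12.
Collecting terms: 2x = 12, so x = 6.
Then 2E = 78 + 4·6 = 102, so E = 51, V = 2E/3 = 34, F = 13 + 6 = 19.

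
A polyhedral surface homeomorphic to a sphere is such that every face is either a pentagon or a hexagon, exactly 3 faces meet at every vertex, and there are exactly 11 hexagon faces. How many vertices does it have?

Let x be the number of pentagons; then F = 11 + x.
Edge–face incidences: 2E = 6·11 + 5·x = 66 + 5x.
Every vertex has degree 3, so 3V = 2E.
Euler: V − E + F = 2 ⇒ (2E)/3 − E + (11 + x) = 2.
Multiply by 6: 2·(2E) − 3·(2E) + 6·(11 + x) = 12, i.e. 66 + 6x − (66 + 5x) = 12.
Collecting terms: x = 12.
Then 2E = 66 + 5·12 = 126, so E = 63, V = 2E/3 = 42, F = 11 + 12 = 23.

42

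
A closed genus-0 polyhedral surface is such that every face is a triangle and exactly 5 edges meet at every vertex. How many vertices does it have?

Each face has 3 edges and each edge borders two faces, so 2E = 3F.
Each vertex has degree 5, so 5V = 2E and hence V = 3F/5.
Euler: V − E + F = 2 ⇒ (3F/5) − (3F/2) + F = 2.
Multiply by 10: (6 − 15 + 10)F = 20, i.e. 1F = 20.
So F = 20, E = 3·20/2 = 30, V = 3·20/5 = 12.

12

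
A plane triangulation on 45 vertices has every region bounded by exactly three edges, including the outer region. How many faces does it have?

86

In a plane triangulation 3F = 2E and V − E + F = 2, so F = 2V − 4 = 2·45 − 4 = 86.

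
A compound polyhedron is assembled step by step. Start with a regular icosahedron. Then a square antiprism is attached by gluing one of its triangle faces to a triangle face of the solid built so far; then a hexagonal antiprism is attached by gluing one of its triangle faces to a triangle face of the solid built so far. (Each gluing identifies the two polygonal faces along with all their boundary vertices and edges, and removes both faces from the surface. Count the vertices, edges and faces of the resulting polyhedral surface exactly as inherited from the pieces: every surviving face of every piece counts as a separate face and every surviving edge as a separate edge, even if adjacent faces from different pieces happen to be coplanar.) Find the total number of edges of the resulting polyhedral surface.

A regular icosahedron: V=12, E=30, F=20.
Attach a square antiprism (V=8, E=16, F=10) along a 3-gon: merge 3 vertices and 3 edges, delete both glued faces → V=17, E=43, F=28.
Attach a hexagonal antiprism (V=12, E=24, F=14) along a 3-gon: merge 3 vertices and 3 edges, delete both glued faces → V=26, E=64, F=40.
Check: V − E + F = 26 − 64 + 40 = 2.

64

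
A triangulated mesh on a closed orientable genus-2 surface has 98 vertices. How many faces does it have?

χ = 2 − 2·2 = -2, and every face is a triangle so 3F = 2E.
V − E + F = -2 with E = 3F/2 gives 98 − (3/2 − 1)·F = -2, so F = 200 and E = 300.

200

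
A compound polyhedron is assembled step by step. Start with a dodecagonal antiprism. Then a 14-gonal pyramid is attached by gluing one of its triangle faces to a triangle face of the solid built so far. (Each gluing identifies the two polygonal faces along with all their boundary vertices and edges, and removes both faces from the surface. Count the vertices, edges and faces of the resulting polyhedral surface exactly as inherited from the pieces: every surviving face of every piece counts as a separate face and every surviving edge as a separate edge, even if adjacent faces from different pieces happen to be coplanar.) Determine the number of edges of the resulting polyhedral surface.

73

A dodecagonal antiprism: V=24, E=48, F=26.
Attach a 14-gonal pyramid (V=15, E=28, F=15) along a 3-gon: merge 3 vertices and 3 edges, delete both glued faces → V=36, E=73, F=39.
Check: V − E + F = 36 − 73 + 39 = 2.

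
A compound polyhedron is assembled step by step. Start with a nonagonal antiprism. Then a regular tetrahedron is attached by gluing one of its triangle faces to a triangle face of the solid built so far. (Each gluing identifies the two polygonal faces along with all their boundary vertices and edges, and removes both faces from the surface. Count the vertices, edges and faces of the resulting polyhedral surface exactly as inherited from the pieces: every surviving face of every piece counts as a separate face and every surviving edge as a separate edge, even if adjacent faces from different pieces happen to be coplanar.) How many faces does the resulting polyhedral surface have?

22

A nonagonal antiprism: V=18, E=36, F=20.
Attach a regular tetrahedron (V=4, E=6, F=4) along a 3-gon: merge 3 vertices and 3 edges, delete both glued faces → V=19, E=39, F=22.
Check: V − E + F = 19 − 39 + 22 = 2.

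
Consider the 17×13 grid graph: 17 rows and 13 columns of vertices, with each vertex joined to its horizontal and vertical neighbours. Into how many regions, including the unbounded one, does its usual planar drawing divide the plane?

The grid has V = 17·13 = 221 vertices and E = 17·12 + 13·16 = 412 edges.
F = 2 − V + E = 2 − 221 + 412 = 193.

193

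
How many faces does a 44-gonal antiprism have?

90

An antiprism on an n-gon has two n-gon caps and 2n triangles: V = 2·44 = 88, E = 4·44 = 176, F = 2·44 + 2 = 90.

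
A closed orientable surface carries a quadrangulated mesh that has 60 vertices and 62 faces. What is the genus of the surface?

2

Every face is a square, so 2E = 4·62 = 248, giving E = 124.
χ = V − E + F = 60 − 124 + 62 = -2.
For a closed orientable surface χ = 2 − 2g, so g = (2 − (-2))/2 = 2.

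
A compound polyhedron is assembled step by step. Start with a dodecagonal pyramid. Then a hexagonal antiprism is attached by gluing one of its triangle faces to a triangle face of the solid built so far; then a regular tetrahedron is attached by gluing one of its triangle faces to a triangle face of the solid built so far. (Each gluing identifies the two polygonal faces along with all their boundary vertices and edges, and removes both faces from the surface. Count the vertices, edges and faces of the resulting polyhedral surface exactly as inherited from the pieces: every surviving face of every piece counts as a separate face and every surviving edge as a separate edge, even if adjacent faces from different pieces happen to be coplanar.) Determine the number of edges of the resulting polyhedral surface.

A dodecagonal pyramid: V=13, E=24, F=13.
Attach a hexagonal antiprism (V=12, E=24, F=14) along a 3-gon: merge 3 vertices and 3 edges, delete both glued faces → V=22, E=45, F=25.
Attach a regular tetrahedron (V=4, E=6, F=4) along a 3-gon: merge 3 vertices and 3 edges, delete both glued faces → V=23, E=48, F=27.
Check: V − E + F = 23 − 48 + 27 = 2.

48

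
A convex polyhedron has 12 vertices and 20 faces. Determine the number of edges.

30

Here V − E + F = 2.
E = V + F − (2) = 12 + 20 − (2) = 30.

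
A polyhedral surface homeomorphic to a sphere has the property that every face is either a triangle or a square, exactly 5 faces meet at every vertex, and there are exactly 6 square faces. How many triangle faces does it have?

32

Let x be the number of triangles; then F = 6 + x.
Edge–face incidences: 2E = 4·6 + 3·x = 24 + 3x.
Every vertex has degree 5, so 5V = 2E.
Euler: V − E + F = 2 ⇒ (2E)/5 − E + (6 + x) = 2.
Multiply by 10: 2·(2E) − 5·(2E) + 10·(6 + x) = 20, i.e. 60 + 10x − 3·(24 + 3x) = 20.
Collecting terms: x − 12 = 20, so x = 32.
Then 2E = 24 + 3·32 = 120, so E = 60, V = 2E/5 = 24, F = 6 + 32 = 38.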